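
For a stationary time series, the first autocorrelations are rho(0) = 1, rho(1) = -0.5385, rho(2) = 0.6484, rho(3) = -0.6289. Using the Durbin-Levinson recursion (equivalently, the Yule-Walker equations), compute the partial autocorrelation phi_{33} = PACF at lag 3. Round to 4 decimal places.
\phi_{33} = -0.3481

The PACF at lag k is phi_{kk}, the last component of the solution
to the Yule-Walker system G_k phi = r_k where
  (G_k)_{ij} = rho(|i - j|), (r_k)_i = rho(i), i,j = 1..k.
Equivalently, Durbin-Levinson gives phi_{kk} iteratively:
  phi_{11} = rho(1)
  phi_{kk} = [rho(k) - sum_{j=1..k-1} phi_{k-1,j} rho(k-j)]
            / [1 - sum_{j=1..k-1} phi_{k-1,j} rho(j)],
  phi_{k,j} = phi_{k-1,j} - phi_{kk} phi_{k-1,k-j},  j = 1..k-1.
Step k = 1:
  phi_11 = rho(1) = -0.5385.
Step k = 2:
  phi_22 = [rho(2) - phi_11 rho(1)] / [1 - phi_11 rho(1)] = [0.6484 - (-0.5385)(-0.5385)] / [1 - (-0.5385)(-0.5385)]
         = 0.35841775 / 0.71001775 = 0.504801.
  Update: phi_21 = phi_11 - phi_22 phi_11 = -0.5385 - (0.504801)(-0.5385) = -0.266665.
Step k = 3:
  phi_33 = [rho(3) - phi_21 rho(2) - phi_22 rho(1)] / [1 - phi_21 rho(1) - phi_22 rho(2)]
    numerator   = -0.6289 - (-0.266665)(0.6484) - (0.504801)(-0.5385) = -0.18415927
    denominator = 1 - (-0.266665)(-0.5385) - (0.504801)(0.6484) = 0.52908807
  phi_33 = -0.18415927 / 0.52908807 = -0.3481.
Therefore phi_{33} = -0.3481.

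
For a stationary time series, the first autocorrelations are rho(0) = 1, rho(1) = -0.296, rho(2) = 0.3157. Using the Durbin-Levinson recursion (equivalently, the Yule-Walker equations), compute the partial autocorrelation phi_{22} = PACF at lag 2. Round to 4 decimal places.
\phi_{22} = 0.2500

The PACF at lag k is phi_{kk}, the last component of the solution
to the Yule-Walker system G_k phi = r_k where
  (G_k)_{ij} = rho(|i - j|), (r_k)_i = rho(i), i,j = 1..k.
Equivalently, Durbin-Levinson gives phi_{kk} iteratively:
  phi_{11} = rho(1)
  phi_{kk} = [rho(k) - sum_{j=1..k-1} phi_{k-1,j} rho(k-j)]
            / [1 - sum_{j=1..k-1} phi_{k-1,j} rho(j)],
  phi_{k,j} = phi_{k-1,j} - phi_{kk} phi_{k-1,k-j},  j = 1..k-1.
Step k = 1:
  phi_11 = rho(1) = -0.296.
Step k = 2:
  phi_22 = [rho(2) - phi_11 rho(1)] / [1 - phi_11 rho(1)] = [0.3157 - (-0.296)(-0.296)] / [1 - (-0.296)(-0.296)]
         = 0.228084 / 0.912384 = 0.25.
Therefore phi_{22} = 0.2500.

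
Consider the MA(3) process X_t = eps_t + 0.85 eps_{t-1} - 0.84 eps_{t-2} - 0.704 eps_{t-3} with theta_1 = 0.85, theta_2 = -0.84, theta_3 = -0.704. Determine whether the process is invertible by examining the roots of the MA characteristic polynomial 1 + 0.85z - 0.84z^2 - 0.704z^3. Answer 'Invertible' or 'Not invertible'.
\text{Invertible}

The MA(q) characteristic polynomial is P(z) = 1 + 0.85z - 0.84z^2 - 0.704z^3.
Invertibility requires all roots to lie outside the unit circle, i.e. |z| > 1 for every root.
Degree 3: look for a simple real root z0 first, then factor out (1 - z/z0) and solve the remaining quadratic.
Testing z0 = -1.25: P(-1.25) = 1 + (0.85)(-1.25) + (-0.84)(-1.25)^2 + (-0.704)(-1.25)^3
  = 1 + (-1.0625) + (-1.3125) + (1.375) = 0.  So z_0 = -1.25 is a root, |z_0| = 1.25.
Divide out the factor (1 + 0.8 z) = (1 - z/z0) (since 1/z0 = -0.8):
  P(z) = (1 + 0.8 z)(1 + (0.05) z + (-0.88) z^2)
  [check: z-coef 0.05 - (-0.8) = 0.85; z^2-coef -0.88 - (-0.8)(0.05) = -0.84; z^3-coef -(-0.8)(-0.88) = -0.704.]
Remaining roots from the quadratic factor 1 + (0.05) z + (-0.88) z^2:
  Set 1 + (0.05) z + (-0.88) z^2 = 0, i.e. a z^2 + b z + c = 0 with a = -0.88, b = 0.05, c = 1.
  Discriminant D = b^2 - 4ac = (0.05)^2 - 4*(-0.88)*1 = 0.0025 - (-3.52) = 3.5225.
  D >= 0, so the roots are real: z = (-b +/- sqrt(D)) / (2a) = (-0.05 +/- 1.876832) / (-1.76).
    z_1 = (-0.05 + 1.876832) / (-1.76) = -1.038,   |z_1| = 1.038.
    z_2 = (-0.05 - 1.876832) / (-1.76) = 1.0948,   |z_2| = 1.0948.
Moduli of all roots: 1.2500, 1.0380, 1.0948.
All moduli strictly greater than 1? Yes.
Verdict: Invertible.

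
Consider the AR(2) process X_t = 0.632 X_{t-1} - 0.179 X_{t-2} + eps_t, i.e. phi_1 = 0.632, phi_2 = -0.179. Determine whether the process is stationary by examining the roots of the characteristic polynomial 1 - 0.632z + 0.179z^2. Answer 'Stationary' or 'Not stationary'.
\text{Stationary}

The AR(p) characteristic polynomial is P(z) = 1 - 0.632z + 0.179z^2.
Stationarity requires all roots to lie outside the unit circle, i.e. |z| > 1 for every root.
Set 1 + (-0.632) z + (0.179) z^2 = 0, i.e. a z^2 + b z + c = 0 with a = 0.179, b = -0.632, c = 1.
Discriminant D = b^2 - 4ac = (-0.632)^2 - 4*(0.179)*1 = 0.399424 - (0.716) = -0.316576.
D < 0, so the roots are the complex-conjugate pair z = (-b +/- i sqrt(-D)) / (2a) = 1.7654 +/- 1.5717i.
For a conjugate pair |z|^2 = z * conj(z) = (product of roots) = c/a = 1/(0.179) = 5.586592, so |z| = sqrt(5.586592) = 2.3636 for both roots.
Moduli of all roots: 2.3636, 2.3636.
All moduli strictly greater than 1? Yes.
Verdict: Stationary.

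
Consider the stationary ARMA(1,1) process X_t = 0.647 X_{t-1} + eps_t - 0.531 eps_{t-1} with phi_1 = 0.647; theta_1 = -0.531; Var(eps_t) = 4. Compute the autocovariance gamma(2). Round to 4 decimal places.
\gamma(2) = 0.3390

Multiply the model equation by X_{t-k} and take expectations. With theta_0 = psi_0 = 1 and psi_j the MA(infinity) weights, this gives
  gamma(k) - sum_i phi_i gamma(k-i) = c_k,
  c_k = sigma^2 * sum_{j=k..q} theta_j psi_{j-k}   (c_k = 0 for k > q),
using gamma(-m) = gamma(m).
psi-weights needed (psi_j = theta_j + sum_i phi_i psi_{j-i}):
  psi_1 = theta_1 + phi_1 = -0.531 + (0.647) = 0.116
Right-hand sides:
  c_0 = sigma^2 (1 + theta_1 psi_1) = 4 * (1 + (-0.531)(0.116)) = 4 * 0.938404 = 3.753616
  c_1 = sigma^2 theta_1 = 4 * (-0.531) = -2.124
  c_2 = 0
Equations for k = 0 and k = 1 (AR order 1):
  gamma(0) = phi_1 gamma(1) + c_0
  gamma(1) = phi_1 gamma(0) + c_1
Substituting the second into the first: gamma(0) (1 - phi_1^2) = c_0 + phi_1 c_1, so
  gamma(0) = (c_0 + phi_1 c_1) / (1 - phi_1^2) = (3.753616 + (0.647)(-2.124)) / (1 - (0.647)^2) = 2.379388 / 0.581391 = 4.092578.
  gamma(1) = phi_1 gamma(0) + c_1 = (0.647)(4.092578) + (-2.124) = 0.523898.
For k = 2 (> q): gamma(2) = phi_1 gamma(1) = (0.647)(0.523898) = 0.338962.
Therefore gamma(2) = 0.3390 (to 4 decimal places).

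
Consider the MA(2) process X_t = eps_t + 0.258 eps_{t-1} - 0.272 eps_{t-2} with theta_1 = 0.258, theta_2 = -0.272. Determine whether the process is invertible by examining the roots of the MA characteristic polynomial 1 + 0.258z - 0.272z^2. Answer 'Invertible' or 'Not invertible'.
\text{Invertible}

The MA(q) characteristic polynomial is P(z) = 1 + 0.258z - 0.272z^2.
Invertibility requires all roots to lie outside the unit circle, i.e. |z| > 1 for every root.
Set 1 + (0.258) z + (-0.272) z^2 = 0, i.e. a z^2 + b z + c = 0 with a = -0.272, b = 0.258, c = 1.
Discriminant D = b^2 - 4ac = (0.258)^2 - 4*(-0.272)*1 = 0.066564 - (-1.088) = 1.154564.
D >= 0, so the roots are real: z = (-b +/- sqrt(D)) / (2a) = (-0.258 +/- 1.074506) / (-0.544).
  z_1 = (-0.258 + 1.074506) / (-0.544) = -1.5009,   |z_1| = 1.5009.
  z_2 = (-0.258 - 1.074506) / (-0.544) = 2.4495,   |z_2| = 2.4495.
Moduli of all roots: 1.5009, 2.4495.
All moduli strictly greater than 1? Yes.
Verdict: Invertible.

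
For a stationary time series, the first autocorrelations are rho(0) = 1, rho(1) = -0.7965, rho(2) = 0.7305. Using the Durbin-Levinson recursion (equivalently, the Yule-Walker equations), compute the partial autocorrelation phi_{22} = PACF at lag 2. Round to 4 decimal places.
\phi_{22} = 0.2628

The PACF at lag k is phi_{kk}, the last component of the solution
to the Yule-Walker system G_k phi = r_k where
  (G_k)_{ij} = rho(|i - j|), (r_k)_i = rho(i), i,j = 1..k.
Equivalently, Durbin-Levinson gives phi_{kk} iteratively:
  phi_{11} = rho(1)
  phi_{kk} = [rho(k) - sum_{j=1..k-1} phi_{k-1,j} rho(k-j)]
            / [1 - sum_{j=1..k-1} phi_{k-1,j} rho(j)],
  phi_{k,j} = phi_{k-1,j} - phi_{kk} phi_{k-1,k-j},  j = 1..k-1.
Step k = 1:
  phi_11 = rho(1) = -0.7965.
Step k = 2:
  phi_22 = [rho(2) - phi_11 rho(1)] / [1 - phi_11 rho(1)] = [0.7305 - (-0.7965)(-0.7965)] / [1 - (-0.7965)(-0.7965)]
         = 0.09608775 / 0.36558775 = 0.2628.
Therefore phi_{22} = 0.2628.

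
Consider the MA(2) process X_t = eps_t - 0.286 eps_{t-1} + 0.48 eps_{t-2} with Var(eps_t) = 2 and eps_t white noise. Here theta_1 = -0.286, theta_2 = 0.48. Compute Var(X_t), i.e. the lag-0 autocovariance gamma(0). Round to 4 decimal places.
\gamma(0) = 2.6244

For an MA(q) process X_t = eps_t + sum_i theta_i eps_{t-i} with
Var(eps_t) = sigma^2, the variance is
  gamma(0) = sigma^2 * (1 + sum_i theta_i^2).
  sum_i theta_i^2 = (-0.286)^2 + (0.48)^2 = 0.081796 + 0.2304 = 0.312196.
  gamma(0) = 2 * (1 + 0.312196) = 2 * 1.312196 = 2.624392, which rounds to 2.6244.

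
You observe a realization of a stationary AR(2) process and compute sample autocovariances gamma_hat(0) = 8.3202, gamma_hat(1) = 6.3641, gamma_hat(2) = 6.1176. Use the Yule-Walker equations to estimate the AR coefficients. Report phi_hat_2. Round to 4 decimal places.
\hat\phi_{2} = 0.3620

The Yule-Walker equations for an AR(p) process read, in matrix form,
  Gamma_p phi = r_p,   with   (Gamma_p)_{ij} = gamma(|i - j|),
                       (r_p)_i = gamma(i),   i,j = 1..p.
Substitute the sample gammas (Toeplitz matrix and right-hand side of size 2):
  Gamma_p = [[8.3202, 6.3641], [6.3641, 8.3202]]
  r_p     = [6.3641, 6.1176]
Written out:
  8.3202 phi_1 + 6.3641 phi_2 = 6.3641
  6.3641 phi_1 + 8.3202 phi_2 = 6.1176
Solve by Cramer's rule:
  det = gamma(0)^2 - gamma(1)^2 = (8.3202)^2 - (6.3641)^2 = 69.22572804 - 40.50176881 = 28.72395923
  phi_hat_1 = [gamma(1) gamma(0) - gamma(1) gamma(2)] / det = [(6.3641)(8.3202) - (6.3641)(6.1176)] / 28.72395923 = 14.01756666 / 28.72395923 = 0.488
  phi_hat_2 = [gamma(0) gamma(2) - gamma(1)^2] / det = [(8.3202)(6.1176) - (6.3641)^2] / 28.72395923 = 10.39788671 / 28.72395923 = 0.362
So phi_hat = [0.4880, 0.3620].
Therefore phi_hat_2 = 0.3620.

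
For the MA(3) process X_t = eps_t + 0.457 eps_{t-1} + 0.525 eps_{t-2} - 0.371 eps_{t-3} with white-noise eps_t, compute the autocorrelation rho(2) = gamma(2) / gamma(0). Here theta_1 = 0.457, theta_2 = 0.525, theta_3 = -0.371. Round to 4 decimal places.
\rho(2) = 0.2191

For an MA(q) process with theta_0 = 1, the autocovariance is
  gamma(k) = sigma^2 * sum_{i=0..q-k} theta_i * theta_{i+k},
and rho(k) = gamma(k) / gamma(0). Sigma^2 cancels.
  numerator   = (1)*(0.525) + (0.457)*(-0.371) = 0.355453.
  denominator = (1)^2 + (0.457)^2 + (0.525)^2 + (-0.371)^2 = 1.622115.
  rho(2) = 0.355453 / 1.622115 = 0.2191.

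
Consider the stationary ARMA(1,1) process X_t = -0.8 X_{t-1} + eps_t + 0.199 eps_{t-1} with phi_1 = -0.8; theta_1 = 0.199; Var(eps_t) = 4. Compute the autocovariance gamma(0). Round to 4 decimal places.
\gamma(0) = 8.0133

Multiply the model equation by X_{t-k} and take expectations. With theta_0 = psi_0 = 1 and psi_j the MA(infinity) weights, this gives
  gamma(k) - sum_i phi_i gamma(k-i) = c_k,
  c_k = sigma^2 * sum_{j=k..q} theta_j psi_{j-k}   (c_k = 0 for k > q),
using gamma(-m) = gamma(m).
psi-weights needed (psi_j = theta_j + sum_i phi_i psi_{j-i}):
  psi_1 = theta_1 + phi_1 = 0.199 + (-0.8) = -0.601
Right-hand sides:
  c_0 = sigma^2 (1 + theta_1 psi_1) = 4 * (1 + (0.199)(-0.601)) = 4 * 0.880401 = 3.521604
  c_1 = sigma^2 theta_1 = 4 * (0.199) = 0.796
  c_2 = 0
Equations for k = 0 and k = 1 (AR order 1):
  gamma(0) = phi_1 gamma(1) + c_0
  gamma(1) = phi_1 gamma(0) + c_1
Substituting the second into the first: gamma(0) (1 - phi_1^2) = c_0 + phi_1 c_1, so
  gamma(0) = (c_0 + phi_1 c_1) / (1 - phi_1^2) = (3.521604 + (-0.8)(0.796)) / (1 - (-0.8)^2) = 2.884804 / 0.36 = 8.013344.
Therefore gamma(0) = 8.0133 (to 4 decimal places).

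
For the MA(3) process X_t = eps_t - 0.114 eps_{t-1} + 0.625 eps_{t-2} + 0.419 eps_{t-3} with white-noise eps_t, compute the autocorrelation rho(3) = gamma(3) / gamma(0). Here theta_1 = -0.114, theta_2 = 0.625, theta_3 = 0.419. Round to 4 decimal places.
\rho(3) = 0.2653

For an MA(q) process with theta_0 = 1, the autocovariance is
  gamma(k) = sigma^2 * sum_{i=0..q-k} theta_i * theta_{i+k},
and rho(k) = gamma(k) / gamma(0). Sigma^2 cancels.
  numerator   = (1)*(0.419) = 0.419.
  denominator = (1)^2 + (-0.114)^2 + (0.625)^2 + (0.419)^2 = 1.579182.
  rho(3) = 0.419 / 1.579182 = 0.2653.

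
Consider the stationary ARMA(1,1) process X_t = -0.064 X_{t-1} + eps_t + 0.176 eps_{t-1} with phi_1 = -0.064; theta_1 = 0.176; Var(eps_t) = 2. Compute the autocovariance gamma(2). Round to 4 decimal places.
\gamma(2) = -0.0142

Multiply the model equation by X_{t-k} and take expectations. With theta_0 = psi_0 = 1 and psi_j the MA(infinity) weights, this gives
  gamma(k) - sum_i phi_i gamma(k-i) = c_k,
  c_k = sigma^2 * sum_{j=k..q} theta_j psi_{j-k}   (c_k = 0 for k > q),
using gamma(-m) = gamma(m).
psi-weights needed (psi_j = theta_j + sum_i phi_i psi_{j-i}):
  psi_1 = theta_1 + phi_1 = 0.176 + (-0.064) = 0.112
Right-hand sides:
  c_0 = sigma^2 (1 + theta_1 psi_1) = 2 * (1 + (0.176)(0.112)) = 2 * 1.019712 = 2.039424
  c_1 = sigma^2 theta_1 = 2 * (0.176) = 0.352
  c_2 = 0
Equations for k = 0 and k = 1 (AR order 1):
  gamma(0) = phi_1 gamma(1) + c_0
  gamma(1) = phi_1 gamma(0) + c_1
Substituting the second into the first: gamma(0) (1 - phi_1^2) = c_0 + phi_1 c_1, so
  gamma(0) = (c_0 + phi_1 c_1) / (1 - phi_1^2) = (2.039424 + (-0.064)(0.352)) / (1 - (-0.064)^2) = 2.016896 / 0.995904 = 2.025191.
  gamma(1) = phi_1 gamma(0) + c_1 = (-0.064)(2.025191) + (0.352) = 0.222388.
For k = 2 (> q): gamma(2) = phi_1 gamma(1) = (-0.064)(0.222388) = -0.014233.
Therefore gamma(2) = -0.0142 (to 4 decimal places).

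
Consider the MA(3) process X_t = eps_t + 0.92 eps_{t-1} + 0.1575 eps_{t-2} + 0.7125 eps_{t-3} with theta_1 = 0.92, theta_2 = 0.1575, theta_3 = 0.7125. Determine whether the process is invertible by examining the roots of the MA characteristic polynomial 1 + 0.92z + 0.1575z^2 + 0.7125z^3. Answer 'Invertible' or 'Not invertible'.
\text{Not invertible}

The MA(q) characteristic polynomial is P(z) = 1 + 0.92z + 0.1575z^2 + 0.7125z^3.
Invertibility requires all roots to lie outside the unit circle, i.e. |z| > 1 for every root.
Degree 3: look for a simple real root z0 first, then factor out (1 - z/z0) and solve the remaining quadratic.
Testing z0 = -0.8: P(-0.8) = 1 + (0.92)(-0.8) + (0.1575)(-0.8)^2 + (0.7125)(-0.8)^3
  = 1 + (-0.736) + (0.1008) + (-0.3648) = 0.  So z_0 = -0.8 is a root, |z_0| = 0.8.
Divide out the factor (1 + 1.25 z) = (1 - z/z0) (since 1/z0 = -1.25):
  P(z) = (1 + 1.25 z)(1 + (-0.33) z + (0.57) z^2)
  [check: z-coef -0.33 - (-1.25) = 0.92; z^2-coef 0.57 - (-1.25)(-0.33) = 0.1575; z^3-coef -(-1.25)(0.57) = 0.7125.]
Remaining roots from the quadratic factor 1 + (-0.33) z + (0.57) z^2:
  Set 1 + (-0.33) z + (0.57) z^2 = 0, i.e. a z^2 + b z + c = 0 with a = 0.57, b = -0.33, c = 1.
  Discriminant D = b^2 - 4ac = (-0.33)^2 - 4*(0.57)*1 = 0.1089 - (2.28) = -2.1711.
  D < 0, so the roots are the complex-conjugate pair z = (-b +/- i sqrt(-D)) / (2a) = 0.2895 +/- 1.2925i.
  For a conjugate pair |z|^2 = z * conj(z) = (product of roots) = c/a = 1/(0.57) = 1.754386, so |z| = sqrt(1.754386) = 1.3245 for both roots.
Moduli of all roots: 0.8000, 1.3245, 1.3245.
All moduli strictly greater than 1? No.
Verdict: Not invertible.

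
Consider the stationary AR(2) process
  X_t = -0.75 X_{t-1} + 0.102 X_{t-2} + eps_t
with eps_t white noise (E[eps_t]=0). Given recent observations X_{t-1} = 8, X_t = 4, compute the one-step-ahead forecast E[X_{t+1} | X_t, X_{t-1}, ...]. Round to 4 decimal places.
E[X_{t+1} \mid \mathcal F_t] = -2.1840

For an AR(p) model X_t = c + sum_i phi_i X_{t-i} + eps_t, the
one-step-ahead conditional mean is
  E[X_{t+1} | X_t, ...] = c + sum_i phi_i X_{t+1-i}.
Substitute known values:
  E[X_{t+1} | ...] = (-0.75) * (4) + (0.102) * (8)
                   = -2.1840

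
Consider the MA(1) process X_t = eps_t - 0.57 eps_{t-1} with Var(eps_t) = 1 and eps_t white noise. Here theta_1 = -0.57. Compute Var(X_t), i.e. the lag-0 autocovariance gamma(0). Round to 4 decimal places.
\gamma(0) = 1.3249

For an MA(q) process X_t = eps_t + sum_i theta_i eps_{t-i} with
Var(eps_t) = sigma^2, the variance is
  gamma(0) = sigma^2 * (1 + sum_i theta_i^2).
  sum_i theta_i^2 = (-0.57)^2 = 0.3249.
  gamma(0) = 1 * (1 + 0.3249) = 1 * 1.3249 = 1.3249.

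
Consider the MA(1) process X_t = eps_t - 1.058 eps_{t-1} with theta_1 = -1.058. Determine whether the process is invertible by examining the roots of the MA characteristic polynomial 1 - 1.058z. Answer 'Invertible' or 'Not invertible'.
\text{Not invertible}

The MA(q) characteristic polynomial is P(z) = 1 - 1.058z.
Invertibility requires all roots to lie outside the unit circle, i.e. |z| > 1 for every root.
This is linear in z: 1 + (-1.058) z = 0  =>  z = -1/(-1.058) = 0.94518,  |z| = 0.94518.
Moduli of all roots: 0.9452.
All moduli strictly greater than 1? No.
Verdict: Not invertible.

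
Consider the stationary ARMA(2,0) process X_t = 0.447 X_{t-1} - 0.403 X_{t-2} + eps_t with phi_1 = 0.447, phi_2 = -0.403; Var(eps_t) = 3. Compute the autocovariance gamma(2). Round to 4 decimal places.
\gamma(2) = -1.0388

Multiply the model equation by X_{t-k} and take expectations. With theta_0 = psi_0 = 1 and psi_j the MA(infinity) weights, this gives
  gamma(k) - sum_i phi_i gamma(k-i) = c_k,
  c_k = sigma^2 * sum_{j=k..q} theta_j psi_{j-k}   (c_k = 0 for k > q),
using gamma(-m) = gamma(m).
Pure AR (q = 0): c_0 = sigma^2 = 3, c_k = 0 for k >= 1.
Equations for k = 0, 1, 2 (AR order 2, c_2 = 0):
  (E0) gamma(0) = phi_1 gamma(1) + phi_2 gamma(2) + c_0
  (E1) gamma(1) = phi_1 gamma(0) + phi_2 gamma(1) + c_1
  (E2) gamma(2) = phi_1 gamma(1) + phi_2 gamma(0)
From (E1): gamma(1) = A gamma(0) + B with
  A = phi_1 / (1 - phi_2) = 0.447 / 1.403 = 0.318603,   B = c_1 / (1 - phi_2) = 0 / 1.403 = 0.
Insert (E2) into (E0): gamma(0) (1 - phi_2^2) = phi_1 (1 + phi_2) gamma(1) + c_0.
  phi_1 (1 + phi_2) = (0.447)(0.597) = 0.266859,   1 - phi_2^2 = 0.837591.
Replace gamma(1) by A gamma(0) + B and collect gamma(0):
  gamma(0) [0.837591 - (0.266859)(0.318603)] = c_0 = 3
  gamma(0) * 0.752569 = 3
  gamma(0) = 3 / 0.752569 = 3.986346.
  gamma(1) = A gamma(0) = (0.318603)(3.986346) = 1.270062.
  gamma(2) = phi_1 gamma(1) + phi_2 gamma(0) = (0.447)(1.270062) + (-0.403)(3.986346) = -1.03878.
Therefore gamma(2) = -1.0388 (to 4 decimal places).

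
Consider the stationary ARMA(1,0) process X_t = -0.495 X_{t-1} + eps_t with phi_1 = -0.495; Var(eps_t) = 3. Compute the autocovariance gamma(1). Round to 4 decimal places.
\gamma(1) = -1.9670

Multiply the model equation by X_{t-k} and take expectations. With theta_0 = psi_0 = 1 and psi_j the MA(infinity) weights, this gives
  gamma(k) - sum_i phi_i gamma(k-i) = c_k,
  c_k = sigma^2 * sum_{j=k..q} theta_j psi_{j-k}   (c_k = 0 for k > q),
using gamma(-m) = gamma(m).
Pure AR (q = 0): c_0 = sigma^2 = 3, c_k = 0 for k >= 1.
Equations for k = 0 and k = 1 (AR order 1):
  gamma(0) = phi_1 gamma(1) + c_0
  gamma(1) = phi_1 gamma(0) + c_1
Substituting the second into the first: gamma(0) (1 - phi_1^2) = c_0 + phi_1 c_1, so
  gamma(0) = c_0 / (1 - phi_1^2) = 3 / (1 - (-0.495)^2) = 3 / 0.754975 = 3.973642.
  gamma(1) = phi_1 gamma(0) = (-0.495)(3.973642) = -1.966953.
Therefore gamma(1) = -1.9670 (to 4 decimal places).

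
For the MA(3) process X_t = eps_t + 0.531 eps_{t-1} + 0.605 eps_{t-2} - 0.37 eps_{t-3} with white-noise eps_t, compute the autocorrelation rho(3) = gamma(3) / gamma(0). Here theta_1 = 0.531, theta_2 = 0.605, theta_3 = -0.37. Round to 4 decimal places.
\rho(3) = -0.2073

For an MA(q) process with theta_0 = 1, the autocovariance is
  gamma(k) = sigma^2 * sum_{i=0..q-k} theta_i * theta_{i+k},
and rho(k) = gamma(k) / gamma(0). Sigma^2 cancels.
  numerator   = (1)*(-0.37) = -0.37.
  denominator = (1)^2 + (0.531)^2 + (0.605)^2 + (-0.37)^2 = 1.784886.
  rho(3) = -0.37 / 1.784886 = -0.2073.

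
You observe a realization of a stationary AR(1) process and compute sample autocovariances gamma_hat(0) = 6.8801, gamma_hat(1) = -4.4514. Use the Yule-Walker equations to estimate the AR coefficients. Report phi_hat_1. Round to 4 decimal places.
\hat\phi_{1} = -0.6470

The Yule-Walker equations for an AR(p) process read, in matrix form,
  Gamma_p phi = r_p,   with   (Gamma_p)_{ij} = gamma(|i - j|),
                       (r_p)_i = gamma(i),   i,j = 1..p.
Substitute the sample gammas (Toeplitz matrix and right-hand side of size 1):
  Gamma_p = [[6.8801]]
  r_p     = [-4.4514]
With p = 1 this is the single equation gamma(0) phi_1 = gamma(1):
  phi_hat_1 = gamma(1) / gamma(0) = -4.4514 / 6.8801 = -0.6470.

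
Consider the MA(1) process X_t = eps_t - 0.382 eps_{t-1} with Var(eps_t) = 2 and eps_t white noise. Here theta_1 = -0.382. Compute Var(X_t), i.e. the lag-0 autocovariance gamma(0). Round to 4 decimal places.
\gamma(0) = 2.2918

For an MA(q) process X_t = eps_t + sum_i theta_i eps_{t-i} with
Var(eps_t) = sigma^2, the variance is
  gamma(0) = sigma^2 * (1 + sum_i theta_i^2).
  sum_i theta_i^2 = (-0.382)^2 = 0.145924.
  gamma(0) = 2 * (1 + 0.145924) = 2 * 1.145924 = 2.291848, which rounds to 2.2918.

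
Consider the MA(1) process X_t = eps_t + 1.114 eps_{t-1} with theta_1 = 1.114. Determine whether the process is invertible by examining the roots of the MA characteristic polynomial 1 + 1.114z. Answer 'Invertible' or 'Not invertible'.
\text{Not invertible}

The MA(q) characteristic polynomial is P(z) = 1 + 1.114z.
Invertibility requires all roots to lie outside the unit circle, i.e. |z| > 1 for every root.
This is linear in z: 1 + (1.114) z = 0  =>  z = -1/(1.114) = -0.897666,  |z| = 0.897666.
Moduli of all roots: 0.8977.
All moduli strictly greater than 1? No.
Verdict: Not invertible.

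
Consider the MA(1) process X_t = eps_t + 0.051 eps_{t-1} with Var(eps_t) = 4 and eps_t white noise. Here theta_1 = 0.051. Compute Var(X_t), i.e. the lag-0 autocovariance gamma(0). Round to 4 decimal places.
\gamma(0) = 4.0104

For an MA(q) process X_t = eps_t + sum_i theta_i eps_{t-i} with
Var(eps_t) = sigma^2, the variance is
  gamma(0) = sigma^2 * (1 + sum_i theta_i^2).
  sum_i theta_i^2 = (0.051)^2 = 0.002601.
  gamma(0) = 4 * (1 + 0.002601) = 4 * 1.002601 = 4.010404, which rounds to 4.0104.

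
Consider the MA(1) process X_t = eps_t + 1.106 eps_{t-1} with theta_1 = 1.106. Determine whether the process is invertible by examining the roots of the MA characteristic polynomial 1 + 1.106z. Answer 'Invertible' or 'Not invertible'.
\text{Not invertible}

The MA(q) characteristic polynomial is P(z) = 1 + 1.106z.
Invertibility requires all roots to lie outside the unit circle, i.e. |z| > 1 for every root.
This is linear in z: 1 + (1.106) z = 0  =>  z = -1/(1.106) = -0.904159,  |z| = 0.904159.
Moduli of all roots: 0.9042.
All moduli strictly greater than 1? No.
Verdict: Not invertible.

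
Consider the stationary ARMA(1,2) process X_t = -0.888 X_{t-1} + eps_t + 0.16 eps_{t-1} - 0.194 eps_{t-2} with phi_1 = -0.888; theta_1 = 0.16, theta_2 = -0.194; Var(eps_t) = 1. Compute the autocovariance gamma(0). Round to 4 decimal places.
\gamma(0) = 2.4981

Multiply the model equation by X_{t-k} and take expectations. With theta_0 = psi_0 = 1 and psi_j the MA(infinity) weights, this gives
  gamma(k) - sum_i phi_i gamma(k-i) = c_k,
  c_k = sigma^2 * sum_{j=k..q} theta_j psi_{j-k}   (c_k = 0 for k > q),
using gamma(-m) = gamma(m).
psi-weights needed (psi_j = theta_j + sum_i phi_i psi_{j-i}):
  psi_1 = theta_1 + phi_1 = 0.16 + (-0.888) = -0.728
  psi_2 = theta_2 + phi_1 psi_1 = -0.194 + (-0.888)(-0.728) = 0.452464
Right-hand sides:
  c_0 = sigma^2 (1 + theta_1 psi_1 + theta_2 psi_2) = 1 * (1 + (0.16)(-0.728) + (-0.194)(0.452464)) = 1 * 0.795742 = 0.795742
  c_1 = sigma^2 (theta_1 + theta_2 psi_1) = 1 * (0.16 + (-0.194)(-0.728)) = 0.301232
  c_2 = sigma^2 theta_2 = 1 * (-0.194) = -0.194
Equations for k = 0 and k = 1 (AR order 1):
  gamma(0) = phi_1 gamma(1) + c_0
  gamma(1) = phi_1 gamma(0) + c_1
Substituting the second into the first: gamma(0) (1 - phi_1^2) = c_0 + phi_1 c_1, so
  gamma(0) = (c_0 + phi_1 c_1) / (1 - phi_1^2) = (0.795742 + (-0.888)(0.301232)) / (1 - (-0.888)^2) = 0.528248 / 0.211456 = 2.498146.
Therefore gamma(0) = 2.4981 (to 4 decimal places).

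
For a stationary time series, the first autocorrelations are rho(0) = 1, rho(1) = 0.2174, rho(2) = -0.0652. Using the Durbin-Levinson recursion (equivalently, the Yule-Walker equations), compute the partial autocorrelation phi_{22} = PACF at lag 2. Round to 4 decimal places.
\phi_{22} = -0.1180

The PACF at lag k is phi_{kk}, the last component of the solution
to the Yule-Walker system G_k phi = r_k where
  (G_k)_{ij} = rho(|i - j|), (r_k)_i = rho(i), i,j = 1..k.
Equivalently, Durbin-Levinson gives phi_{kk} iteratively:
  phi_{11} = rho(1)
  phi_{kk} = [rho(k) - sum_{j=1..k-1} phi_{k-1,j} rho(k-j)]
            / [1 - sum_{j=1..k-1} phi_{k-1,j} rho(j)],
  phi_{k,j} = phi_{k-1,j} - phi_{kk} phi_{k-1,k-j},  j = 1..k-1.
Step k = 1:
  phi_11 = rho(1) = 0.2174.
Step k = 2:
  phi_22 = [rho(2) - phi_11 rho(1)] / [1 - phi_11 rho(1)] = [-0.0652 - (0.2174)(0.2174)] / [1 - (0.2174)(0.2174)]
         = -0.11246276 / 0.95273724 = -0.118.
Therefore phi_{22} = -0.1180.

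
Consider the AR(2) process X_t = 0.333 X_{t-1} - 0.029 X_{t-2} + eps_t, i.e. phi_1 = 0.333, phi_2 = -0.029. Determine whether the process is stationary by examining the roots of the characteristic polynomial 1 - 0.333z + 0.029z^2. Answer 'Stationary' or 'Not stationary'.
\text{Stationary}

The AR(p) characteristic polynomial is P(z) = 1 - 0.333z + 0.029z^2.
Stationarity requires all roots to lie outside the unit circle, i.e. |z| > 1 for every root.
Set 1 + (-0.333) z + (0.029) z^2 = 0, i.e. a z^2 + b z + c = 0 with a = 0.029, b = -0.333, c = 1.
Discriminant D = b^2 - 4ac = (-0.333)^2 - 4*(0.029)*1 = 0.110889 - (0.116) = -0.005111.
D < 0, so the roots are the complex-conjugate pair z = (-b +/- i sqrt(-D)) / (2a) = 5.7414 +/- 1.2326i.
For a conjugate pair |z|^2 = z * conj(z) = (product of roots) = c/a = 1/(0.029) = 34.482759, so |z| = sqrt(34.482759) = 5.8722 for both roots.
Moduli of all roots: 5.8722, 5.8722.
All moduli strictly greater than 1? Yes.
Verdict: Stationary.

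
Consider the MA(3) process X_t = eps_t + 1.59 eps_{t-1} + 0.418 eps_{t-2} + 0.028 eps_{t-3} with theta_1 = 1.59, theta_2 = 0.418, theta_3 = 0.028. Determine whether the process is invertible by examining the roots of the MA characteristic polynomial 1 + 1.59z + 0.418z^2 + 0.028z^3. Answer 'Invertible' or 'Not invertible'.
\text{Not invertible}

The MA(q) characteristic polynomial is P(z) = 1 + 1.59z + 0.418z^2 + 0.028z^3.
Invertibility requires all roots to lie outside the unit circle, i.e. |z| > 1 for every root.
Degree 3: look for a simple real root z0 first, then factor out (1 - z/z0) and solve the remaining quadratic.
Testing z0 = -5: P(-5) = 1 + (1.59)(-5) + (0.418)(-5)^2 + (0.028)(-5)^3
  = 1 + (-7.95) + (10.45) + (-3.5) = 0.  So z_0 = -5 is a root, |z_0| = 5.
Divide out the factor (1 + 0.2 z) = (1 - z/z0) (since 1/z0 = -0.2):
  P(z) = (1 + 0.2 z)(1 + (1.39) z + (0.14) z^2)
  [check: z-coef 1.39 - (-0.2) = 1.59; z^2-coef 0.14 - (-0.2)(1.39) = 0.418; z^3-coef -(-0.2)(0.14) = 0.028.]
Remaining roots from the quadratic factor 1 + (1.39) z + (0.14) z^2:
  Set 1 + (1.39) z + (0.14) z^2 = 0, i.e. a z^2 + b z + c = 0 with a = 0.14, b = 1.39, c = 1.
  Discriminant D = b^2 - 4ac = (1.39)^2 - 4*(0.14)*1 = 1.9321 - (0.56) = 1.3721.
  D >= 0, so the roots are real: z = (-b +/- sqrt(D)) / (2a) = (-1.39 +/- 1.171367) / (0.28).
    z_1 = (-1.39 + 1.171367) / (0.28) = -0.7808,   |z_1| = 0.7808.
    z_2 = (-1.39 - 1.171367) / (0.28) = -9.1477,   |z_2| = 9.1477.
Moduli of all roots: 5.0000, 0.7808, 9.1477.
All moduli strictly greater than 1? No.
Verdict: Not invertible.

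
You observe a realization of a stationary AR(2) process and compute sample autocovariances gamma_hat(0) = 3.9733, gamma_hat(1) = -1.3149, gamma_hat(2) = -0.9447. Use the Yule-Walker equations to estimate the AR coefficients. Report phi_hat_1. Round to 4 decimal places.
\hat\phi_{1} = -0.4600

The Yule-Walker equations for an AR(p) process read, in matrix form,
  Gamma_p phi = r_p,   with   (Gamma_p)_{ij} = gamma(|i - j|),
                       (r_p)_i = gamma(i),   i,j = 1..p.
Substitute the sample gammas (Toeplitz matrix and right-hand side of size 2):
  Gamma_p = [[3.9733, -1.3149], [-1.3149, 3.9733]]
  r_p     = [-1.3149, -0.9447]
Written out:
  3.9733 phi_1 - 1.3149 phi_2 = -1.3149
  -1.3149 phi_1 + 3.9733 phi_2 = -0.9447
Solve by Cramer's rule:
  det = gamma(0)^2 - gamma(1)^2 = (3.9733)^2 - (-1.3149)^2 = 15.78711289 - 1.72896201 = 14.05815088
  phi_hat_1 = [gamma(1) gamma(0) - gamma(1) gamma(2)] / det = [(-1.3149)(3.9733) - (-1.3149)(-0.9447)] / 14.05815088 = -6.4666782 / 14.05815088 = -0.46
  phi_hat_2 = [gamma(0) gamma(2) - gamma(1)^2] / det = [(3.9733)(-0.9447) - (-1.3149)^2] / 14.05815088 = -5.48253852 / 14.05815088 = -0.39
So phi_hat = [-0.4600, -0.3900].
Therefore phi_hat_1 = -0.4600.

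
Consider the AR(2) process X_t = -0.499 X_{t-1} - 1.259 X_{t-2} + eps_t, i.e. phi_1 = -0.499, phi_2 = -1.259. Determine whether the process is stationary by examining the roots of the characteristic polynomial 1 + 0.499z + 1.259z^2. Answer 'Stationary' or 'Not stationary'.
\text{Not stationary}

The AR(p) characteristic polynomial is P(z) = 1 + 0.499z + 1.259z^2.
Stationarity requires all roots to lie outside the unit circle, i.e. |z| > 1 for every root.
Set 1 + (0.499) z + (1.259) z^2 = 0, i.e. a z^2 + b z + c = 0 with a = 1.259, b = 0.499, c = 1.
Discriminant D = b^2 - 4ac = (0.499)^2 - 4*(1.259)*1 = 0.249001 - (5.036) = -4.786999.
D < 0, so the roots are the complex-conjugate pair z = (-b +/- i sqrt(-D)) / (2a) = -0.1982 +/- 0.8689i.
For a conjugate pair |z|^2 = z * conj(z) = (product of roots) = c/a = 1/(1.259) = 0.794281, so |z| = sqrt(0.794281) = 0.8912 for both roots.
Moduli of all roots: 0.8912, 0.8912.
All moduli strictly greater than 1? No.
Verdict: Not stationary.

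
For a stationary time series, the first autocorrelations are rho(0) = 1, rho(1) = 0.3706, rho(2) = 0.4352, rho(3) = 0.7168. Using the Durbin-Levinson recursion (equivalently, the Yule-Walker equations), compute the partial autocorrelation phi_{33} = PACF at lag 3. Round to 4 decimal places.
\phi_{33} = 0.6360

The PACF at lag k is phi_{kk}, the last component of the solution
to the Yule-Walker system G_k phi = r_k where
  (G_k)_{ij} = rho(|i - j|), (r_k)_i = rho(i), i,j = 1..k.
Equivalently, Durbin-Levinson gives phi_{kk} iteratively:
  phi_{11} = rho(1)
  phi_{kk} = [rho(k) - sum_{j=1..k-1} phi_{k-1,j} rho(k-j)]
            / [1 - sum_{j=1..k-1} phi_{k-1,j} rho(j)],
  phi_{k,j} = phi_{k-1,j} - phi_{kk} phi_{k-1,k-j},  j = 1..k-1.
Step k = 1:
  phi_11 = rho(1) = 0.3706.
Step k = 2:
  phi_22 = [rho(2) - phi_11 rho(1)] / [1 - phi_11 rho(1)] = [0.4352 - (0.3706)(0.3706)] / [1 - (0.3706)(0.3706)]
         = 0.29785564 / 0.86265564 = 0.345278.
  Update: phi_21 = phi_11 - phi_22 phi_11 = 0.3706 - (0.345278)(0.3706) = 0.24264.
Step k = 3:
  phi_33 = [rho(3) - phi_21 rho(2) - phi_22 rho(1)] / [1 - phi_21 rho(1) - phi_22 rho(2)]
    numerator   = 0.7168 - (0.24264)(0.4352) - (0.345278)(0.3706) = 0.48324315
    denominator = 1 - (0.24264)(0.3706) - (0.345278)(0.4352) = 0.75981277
  phi_33 = 0.48324315 / 0.75981277 = 0.636.
Therefore phi_{33} = 0.6360.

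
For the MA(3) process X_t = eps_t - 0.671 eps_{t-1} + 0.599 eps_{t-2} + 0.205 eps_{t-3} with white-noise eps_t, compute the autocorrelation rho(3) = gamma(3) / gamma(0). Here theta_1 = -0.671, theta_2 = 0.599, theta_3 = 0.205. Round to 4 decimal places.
\rho(3) = 0.1107

For an MA(q) process with theta_0 = 1, the autocovariance is
  gamma(k) = sigma^2 * sum_{i=0..q-k} theta_i * theta_{i+k},
and rho(k) = gamma(k) / gamma(0). Sigma^2 cancels.
  numerator   = (1)*(0.205) = 0.205.
  denominator = (1)^2 + (-0.671)^2 + (0.599)^2 + (0.205)^2 = 1.851067.
  rho(3) = 0.205 / 1.851067 = 0.1107.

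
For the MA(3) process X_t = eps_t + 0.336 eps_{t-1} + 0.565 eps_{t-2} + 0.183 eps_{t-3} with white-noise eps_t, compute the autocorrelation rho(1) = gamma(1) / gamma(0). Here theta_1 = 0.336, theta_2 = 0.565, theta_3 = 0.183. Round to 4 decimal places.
\rho(1) = 0.4293

For an MA(q) process with theta_0 = 1, the autocovariance is
  gamma(k) = sigma^2 * sum_{i=0..q-k} theta_i * theta_{i+k},
and rho(k) = gamma(k) / gamma(0). Sigma^2 cancels.
  numerator   = (1)*(0.336) + (0.336)*(0.565) + (0.565)*(0.183) = 0.629235.
  denominator = (1)^2 + (0.336)^2 + (0.565)^2 + (0.183)^2 = 1.46561.
  rho(1) = 0.629235 / 1.46561 = 0.4293.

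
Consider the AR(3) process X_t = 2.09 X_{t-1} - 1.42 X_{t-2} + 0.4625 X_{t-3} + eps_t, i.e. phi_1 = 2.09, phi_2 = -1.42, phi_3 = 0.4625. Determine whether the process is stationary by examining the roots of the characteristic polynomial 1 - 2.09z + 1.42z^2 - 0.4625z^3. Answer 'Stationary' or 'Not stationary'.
\text{Not stationary}

The AR(p) characteristic polynomial is P(z) = 1 - 2.09z + 1.42z^2 - 0.4625z^3.
Stationarity requires all roots to lie outside the unit circle, i.e. |z| > 1 for every root.
Degree 3: look for a simple real root z0 first, then factor out (1 - z/z0) and solve the remaining quadratic.
Testing z0 = 0.8: P(0.8) = 1 + (-2.09)(0.8) + (1.42)(0.8)^2 + (-0.4625)(0.8)^3
  = 1 + (-1.672) + (0.9088) + (-0.2368) = 0.  So z_0 = 0.8 is a root, |z_0| = 0.8.
Divide out the factor (1 - 1.25 z) = (1 - z/z0) (since 1/z0 = 1.25):
  P(z) = (1 - 1.25 z)(1 + (-0.84) z + (0.37) z^2)
  [check: z-coef -0.84 - (1.25) = -2.09; z^2-coef 0.37 - (1.25)(-0.84) = 1.42; z^3-coef -(1.25)(0.37) = -0.4625.]
Remaining roots from the quadratic factor 1 + (-0.84) z + (0.37) z^2:
  Set 1 + (-0.84) z + (0.37) z^2 = 0, i.e. a z^2 + b z + c = 0 with a = 0.37, b = -0.84, c = 1.
  Discriminant D = b^2 - 4ac = (-0.84)^2 - 4*(0.37)*1 = 0.7056 - (1.48) = -0.7744.
  D < 0, so the roots are the complex-conjugate pair z = (-b +/- i sqrt(-D)) / (2a) = 1.1351 +/- 1.1892i.
  For a conjugate pair |z|^2 = z * conj(z) = (product of roots) = c/a = 1/(0.37) = 2.702703, so |z| = sqrt(2.702703) = 1.644 for both roots.
Moduli of all roots: 0.8000, 1.6440, 1.6440.
All moduli strictly greater than 1? No.
Verdict: Not stationary.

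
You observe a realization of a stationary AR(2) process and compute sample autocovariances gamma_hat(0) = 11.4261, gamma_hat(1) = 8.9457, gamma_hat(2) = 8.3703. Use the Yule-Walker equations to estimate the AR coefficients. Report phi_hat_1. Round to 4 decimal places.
\hat\phi_{1} = 0.5410

The Yule-Walker equations for an AR(p) process read, in matrix form,
  Gamma_p phi = r_p,   with   (Gamma_p)_{ij} = gamma(|i - j|),
                       (r_p)_i = gamma(i),   i,j = 1..p.
Substitute the sample gammas (Toeplitz matrix and right-hand side of size 2):
  Gamma_p = [[11.4261, 8.9457], [8.9457, 11.4261]]
  r_p     = [8.9457, 8.3703]
Written out:
  11.4261 phi_1 + 8.9457 phi_2 = 8.9457
  8.9457 phi_1 + 11.4261 phi_2 = 8.3703
Solve by Cramer's rule:
  det = gamma(0)^2 - gamma(1)^2 = (11.4261)^2 - (8.9457)^2 = 130.55576121 - 80.02554849 = 50.53021272
  phi_hat_1 = [gamma(1) gamma(0) - gamma(1) gamma(2)] / det = [(8.9457)(11.4261) - (8.9457)(8.3703)] / 50.53021272 = 27.33627006 / 50.53021272 = 0.541
  phi_hat_2 = [gamma(0) gamma(2) - gamma(1)^2] / det = [(11.4261)(8.3703) - (8.9457)^2] / 50.53021272 = 15.61433634 / 50.53021272 = 0.309
So phi_hat = [0.5410, 0.3090].
Therefore phi_hat_1 = 0.5410.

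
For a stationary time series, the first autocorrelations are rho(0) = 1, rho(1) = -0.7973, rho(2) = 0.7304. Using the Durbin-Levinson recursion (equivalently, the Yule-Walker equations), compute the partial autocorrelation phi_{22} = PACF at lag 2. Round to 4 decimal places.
\phi_{22} = 0.2600

The PACF at lag k is phi_{kk}, the last component of the solution
to the Yule-Walker system G_k phi = r_k where
  (G_k)_{ij} = rho(|i - j|), (r_k)_i = rho(i), i,j = 1..k.
Equivalently, Durbin-Levinson gives phi_{kk} iteratively:
  phi_{11} = rho(1)
  phi_{kk} = [rho(k) - sum_{j=1..k-1} phi_{k-1,j} rho(k-j)]
            / [1 - sum_{j=1..k-1} phi_{k-1,j} rho(j)],
  phi_{k,j} = phi_{k-1,j} - phi_{kk} phi_{k-1,k-j},  j = 1..k-1.
Step k = 1:
  phi_11 = rho(1) = -0.7973.
Step k = 2:
  phi_22 = [rho(2) - phi_11 rho(1)] / [1 - phi_11 rho(1)] = [0.7304 - (-0.7973)(-0.7973)] / [1 - (-0.7973)(-0.7973)]
         = 0.09471271 / 0.36431271 = 0.26.
Therefore phi_{22} = 0.2600.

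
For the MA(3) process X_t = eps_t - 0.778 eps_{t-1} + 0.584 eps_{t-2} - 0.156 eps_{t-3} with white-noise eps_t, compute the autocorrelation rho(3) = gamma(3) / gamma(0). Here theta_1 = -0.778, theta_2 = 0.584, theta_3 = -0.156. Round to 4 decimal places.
\rho(3) = -0.0792

For an MA(q) process with theta_0 = 1, the autocovariance is
  gamma(k) = sigma^2 * sum_{i=0..q-k} theta_i * theta_{i+k},
and rho(k) = gamma(k) / gamma(0). Sigma^2 cancels.
  numerator   = (1)*(-0.156) = -0.156.
  denominator = (1)^2 + (-0.778)^2 + (0.584)^2 + (-0.156)^2 = 1.970676.
  rho(3) = -0.156 / 1.970676 = -0.0792.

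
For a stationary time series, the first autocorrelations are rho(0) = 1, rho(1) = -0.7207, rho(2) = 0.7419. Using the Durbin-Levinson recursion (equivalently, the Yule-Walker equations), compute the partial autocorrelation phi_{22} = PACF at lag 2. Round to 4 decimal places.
\phi_{22} = 0.4630

The PACF at lag k is phi_{kk}, the last component of the solution
to the Yule-Walker system G_k phi = r_k where
  (G_k)_{ij} = rho(|i - j|), (r_k)_i = rho(i), i,j = 1..k.
Equivalently, Durbin-Levinson gives phi_{kk} iteratively:
  phi_{11} = rho(1)
  phi_{kk} = [rho(k) - sum_{j=1..k-1} phi_{k-1,j} rho(k-j)]
            / [1 - sum_{j=1..k-1} phi_{k-1,j} rho(j)],
  phi_{k,j} = phi_{k-1,j} - phi_{kk} phi_{k-1,k-j},  j = 1..k-1.
Step k = 1:
  phi_11 = rho(1) = -0.7207.
Step k = 2:
  phi_22 = [rho(2) - phi_11 rho(1)] / [1 - phi_11 rho(1)] = [0.7419 - (-0.7207)(-0.7207)] / [1 - (-0.7207)(-0.7207)]
         = 0.22249151 / 0.48059151 = 0.463.
Therefore phi_{22} = 0.4630.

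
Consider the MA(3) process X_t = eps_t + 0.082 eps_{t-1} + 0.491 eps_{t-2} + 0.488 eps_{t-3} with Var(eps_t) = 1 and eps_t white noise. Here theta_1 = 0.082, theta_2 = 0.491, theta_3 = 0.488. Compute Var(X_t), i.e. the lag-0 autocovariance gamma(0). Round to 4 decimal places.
\gamma(0) = 1.4859

For an MA(q) process X_t = eps_t + sum_i theta_i eps_{t-i} with
Var(eps_t) = sigma^2, the variance is
  gamma(0) = sigma^2 * (1 + sum_i theta_i^2).
  sum_i theta_i^2 = (0.082)^2 + (0.491)^2 + (0.488)^2 = 0.006724 + 0.241081 + 0.238144 = 0.485949.
  gamma(0) = 1 * (1 + 0.485949) = 1 * 1.485949 = 1.485949, which rounds to 1.4859.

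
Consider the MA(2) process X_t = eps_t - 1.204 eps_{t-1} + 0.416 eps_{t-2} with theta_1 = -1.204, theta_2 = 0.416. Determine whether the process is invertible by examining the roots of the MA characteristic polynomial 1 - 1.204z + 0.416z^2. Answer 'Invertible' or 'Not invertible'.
\text{Invertible}

The MA(q) characteristic polynomial is P(z) = 1 - 1.204z + 0.416z^2.
Invertibility requires all roots to lie outside the unit circle, i.e. |z| > 1 for every root.
Set 1 + (-1.204) z + (0.416) z^2 = 0, i.e. a z^2 + b z + c = 0 with a = 0.416, b = -1.204, c = 1.
Discriminant D = b^2 - 4ac = (-1.204)^2 - 4*(0.416)*1 = 1.449616 - (1.664) = -0.214384.
D < 0, so the roots are the complex-conjugate pair z = (-b +/- i sqrt(-D)) / (2a) = 1.4471 +/- 0.5565i.
For a conjugate pair |z|^2 = z * conj(z) = (product of roots) = c/a = 1/(0.416) = 2.403846, so |z| = sqrt(2.403846) = 1.5504 for both roots.
Moduli of all roots: 1.5504, 1.5504.
All moduli strictly greater than 1? Yes.
Verdict: Invertible.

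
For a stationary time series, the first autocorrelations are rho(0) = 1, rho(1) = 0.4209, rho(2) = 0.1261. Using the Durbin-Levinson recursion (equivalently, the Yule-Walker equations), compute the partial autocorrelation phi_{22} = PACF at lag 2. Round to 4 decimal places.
\phi_{22} = -0.0620

The PACF at lag k is phi_{kk}, the last component of the solution
to the Yule-Walker system G_k phi = r_k where
  (G_k)_{ij} = rho(|i - j|), (r_k)_i = rho(i), i,j = 1..k.
Equivalently, Durbin-Levinson gives phi_{kk} iteratively:
  phi_{11} = rho(1)
  phi_{kk} = [rho(k) - sum_{j=1..k-1} phi_{k-1,j} rho(k-j)]
            / [1 - sum_{j=1..k-1} phi_{k-1,j} rho(j)],
  phi_{k,j} = phi_{k-1,j} - phi_{kk} phi_{k-1,k-j},  j = 1..k-1.
Step k = 1:
  phi_11 = rho(1) = 0.4209.
Step k = 2:
  phi_22 = [rho(2) - phi_11 rho(1)] / [1 - phi_11 rho(1)] = [0.1261 - (0.4209)(0.4209)] / [1 - (0.4209)(0.4209)]
         = -0.05105681 / 0.82284319 = -0.062.
Therefore phi_{22} = -0.0620.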